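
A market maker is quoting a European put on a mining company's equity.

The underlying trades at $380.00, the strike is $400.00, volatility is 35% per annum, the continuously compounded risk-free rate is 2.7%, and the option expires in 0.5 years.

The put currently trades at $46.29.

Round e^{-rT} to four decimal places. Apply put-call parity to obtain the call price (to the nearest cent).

exp(−rT) = exp(−0.027·0.5) = 0.9866
Put-call parity: C − P = S − K·e^(−rT) = 380 − 400·0.9866 = 380 − 394.6400 = -14.6400
C = P + (C − P) = 46.29 + (-14.6400) = 31.6500

$31.65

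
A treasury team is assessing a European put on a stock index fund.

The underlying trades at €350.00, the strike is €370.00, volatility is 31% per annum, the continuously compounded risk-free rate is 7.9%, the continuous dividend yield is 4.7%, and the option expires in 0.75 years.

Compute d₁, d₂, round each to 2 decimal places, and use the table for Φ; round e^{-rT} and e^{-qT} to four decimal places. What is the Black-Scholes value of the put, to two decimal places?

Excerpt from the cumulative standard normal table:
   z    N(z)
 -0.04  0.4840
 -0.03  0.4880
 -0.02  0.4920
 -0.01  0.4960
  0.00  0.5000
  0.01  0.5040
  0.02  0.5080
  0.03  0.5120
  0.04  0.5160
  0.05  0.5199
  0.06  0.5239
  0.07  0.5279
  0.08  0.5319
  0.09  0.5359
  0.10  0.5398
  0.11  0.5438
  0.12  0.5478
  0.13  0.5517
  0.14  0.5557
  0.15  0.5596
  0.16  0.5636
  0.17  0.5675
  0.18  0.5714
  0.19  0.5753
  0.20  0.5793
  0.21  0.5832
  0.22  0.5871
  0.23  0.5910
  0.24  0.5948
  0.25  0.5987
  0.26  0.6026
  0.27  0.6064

σ√T = 0.31 × 0.8660 = 0.2685
d₁ = [ln(350/370) + (0.079 − 0.047 + 0.31²/2)·0.75] / 0.2685 = [-0.0556 + 0.0600] / 0.2685 = 0.0166 which rounds to 0.02
d₂ = d₁ − σ√T = 0.0166 − 0.2685 = -0.2518 which rounds to -0.25
exp(−qT) = exp(−0.047·0.75) = 0.9654;  exp(−rT) = exp(−0.079·0.75) = 0.9425
N(−d₂) = N(0.25) = 0.5987;  N(−d₁) = N(-0.02) = 0.4920
P = 370·0.9425·0.5987 − 350·0.9654·0.4920 = 208.7817 − 166.2419 = 42.5398

€42.54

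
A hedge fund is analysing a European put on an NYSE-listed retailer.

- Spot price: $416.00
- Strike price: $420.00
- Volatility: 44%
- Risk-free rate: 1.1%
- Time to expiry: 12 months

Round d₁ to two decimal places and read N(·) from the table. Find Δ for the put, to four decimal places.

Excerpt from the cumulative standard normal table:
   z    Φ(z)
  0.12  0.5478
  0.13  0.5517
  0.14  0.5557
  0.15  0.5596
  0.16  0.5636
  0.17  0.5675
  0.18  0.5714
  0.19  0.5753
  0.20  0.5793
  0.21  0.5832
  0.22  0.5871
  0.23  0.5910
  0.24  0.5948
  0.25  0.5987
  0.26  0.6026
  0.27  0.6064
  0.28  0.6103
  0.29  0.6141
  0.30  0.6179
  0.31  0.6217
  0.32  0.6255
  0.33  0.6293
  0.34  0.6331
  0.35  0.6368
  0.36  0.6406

σ√T = 0.44·√1 = 0.4400
ln(S/K) + (r + σ²/2)T = ln(416/420) + (0.011 + 0.44²/2)·1 = -0.0096 + 0.1078 = 0.0982
d₁ = 0.0982 / 0.4400 = 0.2233 ≈ 0.22
N(d₁) = N(0.22) = 0.5871
Δ_put = N(d₁) − 1 = 0.5871 − 1 = -0.4129

-0.4129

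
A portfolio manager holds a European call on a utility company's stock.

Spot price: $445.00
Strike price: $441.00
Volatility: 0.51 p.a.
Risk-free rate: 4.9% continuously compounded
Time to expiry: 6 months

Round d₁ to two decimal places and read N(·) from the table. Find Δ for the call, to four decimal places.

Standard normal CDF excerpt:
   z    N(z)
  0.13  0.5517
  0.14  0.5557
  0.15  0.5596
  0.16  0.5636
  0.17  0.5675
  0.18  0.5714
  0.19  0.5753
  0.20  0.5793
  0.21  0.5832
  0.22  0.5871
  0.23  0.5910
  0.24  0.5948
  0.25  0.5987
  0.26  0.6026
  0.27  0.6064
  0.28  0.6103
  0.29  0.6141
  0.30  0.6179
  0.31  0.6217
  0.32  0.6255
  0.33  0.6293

0.6064

σ√T = 0.51 × 0.7071 = 0.3606
d₁ = [ln(445/441) + (0.049 + 0.51²/2)·0.5] / 0.3606 = [0.0090 + 0.0895] / 0.3606 = 0.2733 → 0.27
N(d₁) = N(0.27) = 0.6064
Δ_call = N(d₁) = 0.6064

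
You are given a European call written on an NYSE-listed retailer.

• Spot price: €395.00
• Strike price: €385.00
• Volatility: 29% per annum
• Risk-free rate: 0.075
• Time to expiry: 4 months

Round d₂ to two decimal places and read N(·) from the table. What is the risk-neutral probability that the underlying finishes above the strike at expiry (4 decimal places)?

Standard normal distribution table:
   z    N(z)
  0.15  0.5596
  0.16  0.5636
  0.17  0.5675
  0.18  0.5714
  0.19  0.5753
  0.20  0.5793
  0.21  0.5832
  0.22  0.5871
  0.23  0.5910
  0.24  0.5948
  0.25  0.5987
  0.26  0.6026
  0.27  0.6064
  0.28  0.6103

T = 0.3333;  σ√T = 0.1674
ln(S/K) + (r + σ²/2)T = ln(395/385) + (0.075 + 0.29²/2)·0.3333 = 0.0256 + 0.0390 = 0.0647
d₁ = 0.0647 / 0.1674 = 0.3862 which rounds to 0.39
d₂ = d₁ − σ√T = 0.3862 − 0.1674 = 0.2188 which rounds to 0.22
Risk-neutral Pr[S_T > K] = N(d₂) = N(0.22) = 0.5871

0.5871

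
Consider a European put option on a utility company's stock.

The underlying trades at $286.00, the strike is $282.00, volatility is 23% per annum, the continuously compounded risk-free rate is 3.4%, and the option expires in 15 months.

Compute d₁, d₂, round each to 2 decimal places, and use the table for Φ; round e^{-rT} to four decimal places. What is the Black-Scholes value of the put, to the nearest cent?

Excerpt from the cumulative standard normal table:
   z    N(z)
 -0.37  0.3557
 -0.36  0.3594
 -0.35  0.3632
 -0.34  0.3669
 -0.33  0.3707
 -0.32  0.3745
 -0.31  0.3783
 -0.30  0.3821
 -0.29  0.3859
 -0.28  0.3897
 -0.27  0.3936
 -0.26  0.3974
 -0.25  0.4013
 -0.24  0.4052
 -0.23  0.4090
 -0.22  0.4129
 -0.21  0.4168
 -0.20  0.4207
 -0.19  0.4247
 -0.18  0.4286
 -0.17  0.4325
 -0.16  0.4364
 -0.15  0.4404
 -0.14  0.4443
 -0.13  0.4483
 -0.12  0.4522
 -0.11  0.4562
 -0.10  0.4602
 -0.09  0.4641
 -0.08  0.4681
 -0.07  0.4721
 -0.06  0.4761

T = 1.25;  σ√T = 0.2571
d₁ = [ln(286/282) + (0.034 + 0.23²/2)·1.25] / 0.2571 = [0.0141 + 0.0756] / 0.2571 = 0.3486 ≈ 0.35
d₂ = d₁ − σ√T = 0.3486 − 0.2571 = 0.0915 ≈ 0.09
e^(−rT) = e^(−0.034·1.25) = 0.9584
P = 282·0.9584·N(-0.09) − 286·N(-0.35) = 282·0.9584·0.4641 − 286·0.3632 = 125.4318 − 103.8752 = 21.5566

$21.56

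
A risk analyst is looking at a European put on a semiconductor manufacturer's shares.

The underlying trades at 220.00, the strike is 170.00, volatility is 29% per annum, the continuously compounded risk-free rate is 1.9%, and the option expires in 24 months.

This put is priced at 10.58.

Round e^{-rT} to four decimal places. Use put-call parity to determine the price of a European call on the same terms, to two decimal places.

66.92

exp(−rT) = exp(−0.019·2) = 0.9627
Put-call parity: C − P = S − K·e^(−rT) = 220 − 170·0.9627 = 220 − 163.6590 = 56.3410
C = P + (C − P) = 10.58 + (56.3410) = 66.9210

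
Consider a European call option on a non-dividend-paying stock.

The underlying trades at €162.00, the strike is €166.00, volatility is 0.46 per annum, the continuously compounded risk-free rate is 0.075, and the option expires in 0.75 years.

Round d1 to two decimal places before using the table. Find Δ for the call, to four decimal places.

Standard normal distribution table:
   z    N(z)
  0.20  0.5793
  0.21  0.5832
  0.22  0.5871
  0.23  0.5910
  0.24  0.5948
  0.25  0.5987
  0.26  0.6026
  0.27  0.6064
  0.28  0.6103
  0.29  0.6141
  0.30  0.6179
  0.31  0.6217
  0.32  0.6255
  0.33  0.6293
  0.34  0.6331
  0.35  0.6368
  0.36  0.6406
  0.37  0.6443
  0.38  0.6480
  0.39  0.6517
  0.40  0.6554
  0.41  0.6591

T = 0.75;  σ√T = 0.3984
d₁ = [ln(162/166) + (0.075 + 0.46²/2)·0.75] / 0.3984 = [-0.0244 + 0.1356] / 0.3984 = 0.2792 ≈ 0.28
N(d₁) = N(0.28) = 0.6103
Δ_call = N(d₁) = 0.6103

0.6103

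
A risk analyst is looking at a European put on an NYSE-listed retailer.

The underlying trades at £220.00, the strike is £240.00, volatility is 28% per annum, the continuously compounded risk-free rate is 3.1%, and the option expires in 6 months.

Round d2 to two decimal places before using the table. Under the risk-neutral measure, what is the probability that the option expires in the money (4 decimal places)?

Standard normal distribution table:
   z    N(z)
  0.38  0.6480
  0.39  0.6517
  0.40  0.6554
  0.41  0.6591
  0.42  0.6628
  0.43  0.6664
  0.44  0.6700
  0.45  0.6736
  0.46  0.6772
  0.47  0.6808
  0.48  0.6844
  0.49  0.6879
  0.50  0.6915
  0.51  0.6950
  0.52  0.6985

σ√T = 0.28 × 0.7071 = 0.1980
d₁ = [ln(220/240) + (0.031 + 0.28²/2)·0.5] / 0.1980 = [-0.0870 + 0.0351] / 0.1980 = -0.2622 ⇒ -0.26
d₂ = d₁ − σ√T = -0.2622 − 0.1980 = -0.4602 ⇒ -0.46
Risk-neutral Pr[S_T < K] = N(−d₂) = N(0.46) = 0.6772

0.6772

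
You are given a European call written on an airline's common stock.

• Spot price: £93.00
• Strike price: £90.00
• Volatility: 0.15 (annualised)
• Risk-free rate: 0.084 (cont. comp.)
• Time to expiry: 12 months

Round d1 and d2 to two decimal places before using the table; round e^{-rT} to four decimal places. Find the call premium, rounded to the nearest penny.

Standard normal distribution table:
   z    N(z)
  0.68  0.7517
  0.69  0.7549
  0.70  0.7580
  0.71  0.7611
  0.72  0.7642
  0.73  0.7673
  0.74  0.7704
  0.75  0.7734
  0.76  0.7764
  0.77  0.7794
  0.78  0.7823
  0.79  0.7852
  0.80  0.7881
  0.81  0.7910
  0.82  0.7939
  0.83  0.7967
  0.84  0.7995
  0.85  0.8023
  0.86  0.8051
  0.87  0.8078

£11.89

σ√T = 0.15·√1 = 0.1500
ln(S/K) + (r + σ²/2)T = ln(93/90) + (0.084 + 0.15²/2)·1 = 0.0328 + 0.0953 = 0.1280
d₁ = 0.1280 / 0.1500 = 0.8536 → 0.85
d₂ = d₁ − σ√T = 0.8536 − 0.1500 = 0.7036 → 0.70
e^(−rT) = e^(−0.084·1) = 0.9194
C = 93·N(0.85) − 90·0.9194·N(0.70) = 93·0.8023 − 90·0.9194·0.7580 = 74.6139 − 62.7215 = 11.8924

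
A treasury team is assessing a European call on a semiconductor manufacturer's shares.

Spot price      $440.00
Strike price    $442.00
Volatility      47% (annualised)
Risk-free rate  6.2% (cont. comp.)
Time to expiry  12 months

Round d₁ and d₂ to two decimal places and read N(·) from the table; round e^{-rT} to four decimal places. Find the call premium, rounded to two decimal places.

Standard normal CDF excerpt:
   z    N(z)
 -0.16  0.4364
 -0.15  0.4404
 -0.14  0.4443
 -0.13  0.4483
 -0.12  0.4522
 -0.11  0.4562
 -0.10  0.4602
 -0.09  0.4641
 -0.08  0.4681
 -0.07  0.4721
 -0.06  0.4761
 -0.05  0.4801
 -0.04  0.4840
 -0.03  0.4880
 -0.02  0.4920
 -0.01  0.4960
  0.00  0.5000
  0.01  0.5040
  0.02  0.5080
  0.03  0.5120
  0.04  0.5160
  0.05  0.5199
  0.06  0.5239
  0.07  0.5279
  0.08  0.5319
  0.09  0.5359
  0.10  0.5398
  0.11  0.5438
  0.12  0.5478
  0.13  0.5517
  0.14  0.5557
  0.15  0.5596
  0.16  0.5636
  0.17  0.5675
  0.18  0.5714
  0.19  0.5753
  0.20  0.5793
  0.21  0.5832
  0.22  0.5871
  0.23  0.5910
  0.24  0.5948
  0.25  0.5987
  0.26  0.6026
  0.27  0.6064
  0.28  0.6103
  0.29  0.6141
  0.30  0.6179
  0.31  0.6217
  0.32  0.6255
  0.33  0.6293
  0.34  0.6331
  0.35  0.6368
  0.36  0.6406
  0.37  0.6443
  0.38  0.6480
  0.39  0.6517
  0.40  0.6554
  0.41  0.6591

σ√T = 0.47·√1 = 0.4700
d₁ = [ln(440/442) + (0.062 + 0.47²/2)·1] / 0.4700 = [-0.0045 + 0.1724] / 0.4700 = 0.3573 → 0.36
d₂ = d₁ − σ√T = 0.3573 − 0.4700 = -0.1127 → -0.11
e^(−rT) = e^(−0.062·1) = 0.9399
C = 440·N(0.36) − 442·0.9399·N(-0.11) = 440·0.6406 − 442·0.9399·0.4562 = 281.8640 − 189.5218 = 92.3422

$92.34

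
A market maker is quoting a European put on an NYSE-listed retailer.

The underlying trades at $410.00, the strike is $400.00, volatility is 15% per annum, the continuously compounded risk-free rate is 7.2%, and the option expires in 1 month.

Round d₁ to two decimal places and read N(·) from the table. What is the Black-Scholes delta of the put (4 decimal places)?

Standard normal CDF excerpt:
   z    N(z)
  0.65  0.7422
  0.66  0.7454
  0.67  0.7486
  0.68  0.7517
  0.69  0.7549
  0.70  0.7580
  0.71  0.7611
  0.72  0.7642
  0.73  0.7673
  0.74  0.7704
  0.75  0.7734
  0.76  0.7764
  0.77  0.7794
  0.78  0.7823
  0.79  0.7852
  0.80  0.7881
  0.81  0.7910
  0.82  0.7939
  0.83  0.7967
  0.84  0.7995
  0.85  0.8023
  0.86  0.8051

σ√T = 0.15·√0.08333 = 0.0433
d₁ = [ln(410/400) + (0.072 + 0.15²/2)·0.08333] / 0.0433 = [0.0247 + 0.0069] / 0.0433 = 0.7305 which rounds to 0.73
N(d₁) = N(0.73) = 0.7673
Δ_put = N(d₁) − 1 = 0.7673 − 1 = -0.2327

-0.2327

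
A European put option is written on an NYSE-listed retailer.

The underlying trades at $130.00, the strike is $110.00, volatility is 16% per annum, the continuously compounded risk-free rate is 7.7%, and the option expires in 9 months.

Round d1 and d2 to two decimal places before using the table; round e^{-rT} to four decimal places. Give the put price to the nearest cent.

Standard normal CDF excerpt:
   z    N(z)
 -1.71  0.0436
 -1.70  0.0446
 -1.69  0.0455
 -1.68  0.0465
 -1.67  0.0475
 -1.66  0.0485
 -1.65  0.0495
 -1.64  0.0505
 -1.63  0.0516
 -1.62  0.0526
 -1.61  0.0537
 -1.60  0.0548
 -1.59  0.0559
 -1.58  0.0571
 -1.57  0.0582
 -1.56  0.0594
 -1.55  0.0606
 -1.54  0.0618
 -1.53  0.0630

$0.38

T = 0.75;  σ√T = 0.1386
d₁ = [ln(130/110) + (0.077 + 0.16²/2)·0.75] / 0.1386 = [0.1671 + 0.0674] / 0.1386 = 1.6917 which rounds to 1.69
d₂ = d₁ − σ√T = 1.6917 − 0.1386 = 1.5531 which rounds to 1.55
e^(−rT) = e^(−0.077·0.75) = 0.9439
N(−d₂) = N(-1.55) = 0.0606;  N(−d₁) = N(-1.69) = 0.0455
P = 110·0.9439·0.0606 − 130·0.0455 = 6.2920 − 5.9150 = 0.3770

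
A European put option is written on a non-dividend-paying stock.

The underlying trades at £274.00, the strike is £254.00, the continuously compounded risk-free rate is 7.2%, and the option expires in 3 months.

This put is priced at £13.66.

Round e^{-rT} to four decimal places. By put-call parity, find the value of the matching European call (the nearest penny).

£38.18

e^(−rT) = e^(−0.072·0.25) = 0.9822
Put-call parity: C − P = S − K·e^(−rT) = 274 − 254·0.9822 = 274 − 249.4788 = 24.5212
C = P + (C − P) = 13.66 + (24.5212) = 38.1812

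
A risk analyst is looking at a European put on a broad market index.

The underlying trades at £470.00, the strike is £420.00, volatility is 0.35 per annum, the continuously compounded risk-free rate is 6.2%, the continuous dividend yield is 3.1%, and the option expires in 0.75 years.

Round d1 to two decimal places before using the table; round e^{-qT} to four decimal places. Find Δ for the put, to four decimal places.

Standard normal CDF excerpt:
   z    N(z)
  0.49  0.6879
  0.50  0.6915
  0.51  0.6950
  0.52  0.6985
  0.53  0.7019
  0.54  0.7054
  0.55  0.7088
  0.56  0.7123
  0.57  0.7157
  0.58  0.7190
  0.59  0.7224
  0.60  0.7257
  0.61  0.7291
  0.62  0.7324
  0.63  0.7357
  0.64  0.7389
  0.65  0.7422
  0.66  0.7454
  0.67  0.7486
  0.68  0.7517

σ√T = 0.35 × 0.8660 = 0.3031
d₁ = [ln(470/420) + (0.062 − 0.031 + 0.35²/2)·0.75] / 0.3031 = [0.1125 + 0.0692] / 0.3031 = 0.5993 ⇒ 0.60
N(d₁) = N(0.60) = 0.7257
Δ_put = exp(−qT)·(N(d₁) − 1) = 0.9770·(0.7257 − 1) = -0.2680

-0.2680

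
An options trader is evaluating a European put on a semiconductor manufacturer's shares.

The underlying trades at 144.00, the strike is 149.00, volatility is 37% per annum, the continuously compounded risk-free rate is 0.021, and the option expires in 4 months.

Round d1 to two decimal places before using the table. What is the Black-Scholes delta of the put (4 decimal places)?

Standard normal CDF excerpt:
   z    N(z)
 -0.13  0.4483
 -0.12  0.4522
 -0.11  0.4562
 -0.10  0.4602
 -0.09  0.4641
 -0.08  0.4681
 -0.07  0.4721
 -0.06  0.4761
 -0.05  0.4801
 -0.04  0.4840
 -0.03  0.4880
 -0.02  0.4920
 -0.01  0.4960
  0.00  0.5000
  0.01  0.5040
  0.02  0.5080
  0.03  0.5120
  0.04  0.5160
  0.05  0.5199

-0.5080

σ√T = 0.37 × 0.5774 = 0.2136
d₁ = [ln(144/149) + (0.021 + ½·0.37²)·0.3333] / (σ√T) = (-0.0341 + 0.0298) / 0.2136 = -0.0202 ⇒ -0.02
N(d₁) = N(-0.02) = 0.4920
Δ_put = N(d₁) − 1 = 0.4920 − 1 = -0.5080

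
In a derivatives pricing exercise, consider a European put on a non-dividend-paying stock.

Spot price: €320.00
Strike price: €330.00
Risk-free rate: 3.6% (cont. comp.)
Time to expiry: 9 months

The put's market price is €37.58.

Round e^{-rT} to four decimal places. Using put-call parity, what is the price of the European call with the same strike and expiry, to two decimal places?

€36.36

e^(−rT) = e^(−0.036·0.75) = 0.9734
Put-call parity: C − P = S − K·e^(−rT) = 320 − 330·0.9734 = 320 − 321.2220 = -1.2220
C = P + (C − P) = 37.58 + (-1.2220) = 36.3580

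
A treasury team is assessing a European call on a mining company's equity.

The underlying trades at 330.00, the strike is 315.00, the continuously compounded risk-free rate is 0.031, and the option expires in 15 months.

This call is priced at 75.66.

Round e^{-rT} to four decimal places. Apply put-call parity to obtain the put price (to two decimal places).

exp(−rT) = exp(−0.031·1.25) = 0.9620
Put-call parity: C − P = S − K·e^(−rT) = 330 − 315·0.9620 = 330 − 303.0300 = 26.9700
P = C − (C − P) = 75.66 − (26.9700) = 48.6900

48.69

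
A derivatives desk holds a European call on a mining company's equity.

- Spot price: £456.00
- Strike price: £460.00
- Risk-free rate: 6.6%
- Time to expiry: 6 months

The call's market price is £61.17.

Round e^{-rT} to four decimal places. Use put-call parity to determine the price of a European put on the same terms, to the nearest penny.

£50.22

e^(−rT) = e^(−0.066·0.5) = 0.9675
Put-call parity: C − P = S − K·e^(−rT) = 456 − 460·0.9675 = 456 − 445.0500 = 10.9500
P = C − (C − P) = 61.17 − (10.9500) = 50.2200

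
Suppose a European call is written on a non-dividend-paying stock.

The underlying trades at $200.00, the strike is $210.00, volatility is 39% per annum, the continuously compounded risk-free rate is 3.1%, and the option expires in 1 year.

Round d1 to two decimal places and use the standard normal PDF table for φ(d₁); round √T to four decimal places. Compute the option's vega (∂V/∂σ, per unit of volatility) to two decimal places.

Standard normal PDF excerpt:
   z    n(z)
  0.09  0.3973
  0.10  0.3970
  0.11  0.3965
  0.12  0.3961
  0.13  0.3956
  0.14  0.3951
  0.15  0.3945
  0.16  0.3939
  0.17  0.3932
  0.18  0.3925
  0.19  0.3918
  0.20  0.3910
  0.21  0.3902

78.90

T = 1;  σ√T = 0.3900
d₁ = [ln(200/210) + (0.031 + 0.39²/2)·1] / 0.3900 = [-0.0488 + 0.1071] / 0.3900 = 0.1494 → 0.15
√T = √1 = 1.0000
φ(d₁) = φ(0.15) = 0.3945
vega = S·φ(d₁)·√T = 200·0.3945·1.0000 = 78.9000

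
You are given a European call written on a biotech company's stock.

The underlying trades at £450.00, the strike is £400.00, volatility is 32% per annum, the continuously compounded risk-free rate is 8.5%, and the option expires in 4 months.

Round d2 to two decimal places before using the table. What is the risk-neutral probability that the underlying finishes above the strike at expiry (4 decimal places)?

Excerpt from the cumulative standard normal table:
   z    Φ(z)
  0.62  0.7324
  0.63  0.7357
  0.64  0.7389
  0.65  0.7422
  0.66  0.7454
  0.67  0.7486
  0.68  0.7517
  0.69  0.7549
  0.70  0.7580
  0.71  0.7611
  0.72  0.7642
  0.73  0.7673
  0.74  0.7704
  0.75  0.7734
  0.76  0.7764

σ√T = 0.32·√0.3333 = 0.1848
d₁ = [ln(450/400) + (0.085 + 0.32²/2)·0.3333] / 0.1848 = [0.1178 + 0.0454] / 0.1848 = 0.8833 ≈ 0.88
d₂ = d₁ − σ√T = 0.8833 − 0.1848 = 0.6985 ≈ 0.70
Risk-neutral Pr[S_T > K] = N(d₂) = N(0.70) = 0.7580

0.7580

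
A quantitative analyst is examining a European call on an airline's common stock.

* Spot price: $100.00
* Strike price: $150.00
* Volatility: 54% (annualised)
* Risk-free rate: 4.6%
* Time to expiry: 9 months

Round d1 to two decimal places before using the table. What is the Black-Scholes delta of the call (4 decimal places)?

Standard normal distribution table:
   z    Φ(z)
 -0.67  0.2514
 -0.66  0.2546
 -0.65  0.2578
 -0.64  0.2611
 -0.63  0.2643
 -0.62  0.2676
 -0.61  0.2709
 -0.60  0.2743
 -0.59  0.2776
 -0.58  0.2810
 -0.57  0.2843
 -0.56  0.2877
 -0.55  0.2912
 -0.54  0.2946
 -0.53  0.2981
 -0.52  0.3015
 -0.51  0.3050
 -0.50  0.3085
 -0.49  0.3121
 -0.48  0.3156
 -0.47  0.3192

σ√T = 0.54·√0.75 = 0.4677
d₁ = [ln(100/150) + (0.046 + 0.54²/2)·0.75] / 0.4677 = [-0.4055 + 0.1439] / 0.4677 = -0.5594 which rounds to -0.56
N(d₁) = N(-0.56) = 0.2877
Δ_call = N(d₁) = 0.2877

0.2877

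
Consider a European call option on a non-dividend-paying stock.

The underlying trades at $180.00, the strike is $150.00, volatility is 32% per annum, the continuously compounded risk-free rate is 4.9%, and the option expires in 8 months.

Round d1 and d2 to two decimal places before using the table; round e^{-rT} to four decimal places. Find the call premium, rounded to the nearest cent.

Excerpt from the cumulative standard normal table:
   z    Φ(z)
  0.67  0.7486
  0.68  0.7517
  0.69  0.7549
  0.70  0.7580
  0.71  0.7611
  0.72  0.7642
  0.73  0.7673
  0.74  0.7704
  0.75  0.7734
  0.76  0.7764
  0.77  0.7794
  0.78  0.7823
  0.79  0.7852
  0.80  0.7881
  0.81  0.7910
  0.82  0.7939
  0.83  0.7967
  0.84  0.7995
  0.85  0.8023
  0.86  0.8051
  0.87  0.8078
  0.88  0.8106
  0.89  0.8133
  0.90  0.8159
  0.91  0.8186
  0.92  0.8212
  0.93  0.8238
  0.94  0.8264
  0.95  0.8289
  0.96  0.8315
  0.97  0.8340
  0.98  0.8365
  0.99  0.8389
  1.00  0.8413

$39.60

σ√T = 0.32·√0.6667 = 0.2613
d₁ = [ln(180/150) + (0.049 + 0.32²/2)·0.6667] / 0.2613 = [0.1823 + 0.0668] / 0.2613 = 0.9535 ⇒ 0.95
d₂ = d₁ − σ√T = 0.9535 − 0.2613 = 0.6922 ⇒ 0.69
e^(−rT) = e^(−0.049·0.6667) = 0.9679
C = 180·N(0.95) − 150·0.9679·N(0.69) = 180·0.8289 − 150·0.9679·0.7549 = 149.2020 − 109.6002 = 39.6018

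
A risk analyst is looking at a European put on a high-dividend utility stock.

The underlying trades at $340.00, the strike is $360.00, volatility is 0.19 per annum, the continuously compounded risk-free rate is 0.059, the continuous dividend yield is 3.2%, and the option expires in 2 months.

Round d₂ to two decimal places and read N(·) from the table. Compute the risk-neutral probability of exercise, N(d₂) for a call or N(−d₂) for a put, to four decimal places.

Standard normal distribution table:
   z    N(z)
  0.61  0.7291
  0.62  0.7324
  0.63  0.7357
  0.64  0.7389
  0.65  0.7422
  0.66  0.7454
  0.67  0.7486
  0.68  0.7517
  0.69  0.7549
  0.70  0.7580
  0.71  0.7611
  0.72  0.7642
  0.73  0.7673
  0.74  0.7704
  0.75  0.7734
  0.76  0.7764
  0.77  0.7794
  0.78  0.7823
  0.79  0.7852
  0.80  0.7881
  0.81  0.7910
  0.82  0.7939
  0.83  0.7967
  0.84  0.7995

σ√T = 0.19 × 0.4082 = 0.0776
d₁ = [ln(340/360) + (0.059 − 0.032 + 0.19²/2)·0.1667] / 0.0776 = [-0.0572 + 0.0075] / 0.0776 = -0.6401 ≈ -0.64
d₂ = d₁ − σ√T = -0.6401 − 0.0776 = -0.7177 ≈ -0.72
Pr(exercise) under Q = N(−d₂) = N(0.72) = 0.7642

0.7642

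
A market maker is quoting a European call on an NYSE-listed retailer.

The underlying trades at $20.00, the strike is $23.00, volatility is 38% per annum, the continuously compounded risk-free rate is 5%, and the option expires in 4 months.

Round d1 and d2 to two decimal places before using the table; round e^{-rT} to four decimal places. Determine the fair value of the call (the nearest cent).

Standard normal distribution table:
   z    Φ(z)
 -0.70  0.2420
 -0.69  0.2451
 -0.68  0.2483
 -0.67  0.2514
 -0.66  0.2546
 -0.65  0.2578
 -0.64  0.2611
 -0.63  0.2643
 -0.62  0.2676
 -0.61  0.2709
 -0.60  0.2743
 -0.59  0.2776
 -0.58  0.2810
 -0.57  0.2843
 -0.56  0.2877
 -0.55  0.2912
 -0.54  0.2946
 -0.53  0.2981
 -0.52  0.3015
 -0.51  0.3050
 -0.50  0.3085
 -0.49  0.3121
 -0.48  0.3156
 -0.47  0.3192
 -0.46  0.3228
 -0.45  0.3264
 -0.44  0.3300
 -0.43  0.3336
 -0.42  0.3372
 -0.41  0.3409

T = 0.3333;  σ√T = 0.2194
d₁ = [ln(20/23) + (0.05 + 0.38²/2)·0.3333] / 0.2194 = [-0.1398 + 0.0407] / 0.2194 = -0.4514 ≈ -0.45
d₂ = d₁ − σ√T = -0.4514 − 0.2194 = -0.6708 ≈ -0.67
e^(−rT) = e^(−0.05·0.3333) = 0.9835
N(d₁) = N(-0.45) = 0.3264;  N(d₂) = N(-0.67) = 0.2514
C = 20·0.3264 − 23·0.9835·0.2514 = 6.5280 − 5.6868 = 0.8412

$0.84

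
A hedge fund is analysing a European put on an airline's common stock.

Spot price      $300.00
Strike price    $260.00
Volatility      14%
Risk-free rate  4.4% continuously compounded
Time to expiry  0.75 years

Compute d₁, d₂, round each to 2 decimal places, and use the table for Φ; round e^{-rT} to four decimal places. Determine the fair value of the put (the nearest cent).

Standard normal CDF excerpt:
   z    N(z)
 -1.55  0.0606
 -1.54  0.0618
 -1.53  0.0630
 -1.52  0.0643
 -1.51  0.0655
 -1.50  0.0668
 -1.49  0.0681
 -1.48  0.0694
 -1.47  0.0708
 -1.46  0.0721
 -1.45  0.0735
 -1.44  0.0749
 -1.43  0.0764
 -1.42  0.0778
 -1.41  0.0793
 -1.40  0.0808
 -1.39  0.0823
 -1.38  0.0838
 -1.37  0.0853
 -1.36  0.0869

σ√T = 0.14·√0.75 = 0.1212
ln(S/K) + (r + σ²/2)T = ln(300/260) + (0.044 + 0.14²/2)·0.75 = 0.1431 + 0.0403 = 0.1835
d₁ = 0.1835 / 0.1212 = 1.5131 ⇒ 1.51
d₂ = d₁ − σ√T = 1.5131 − 0.1212 = 1.3918 ⇒ 1.39
exp(−rT) = exp(−0.044·0.75) = 0.9675
N(−d₂) = N(-1.39) = 0.0823;  N(−d₁) = N(-1.51) = 0.0655
P = 260·0.9675·0.0823 − 300·0.0655 = 20.7026 − 19.6500 = 1.0526

$1.05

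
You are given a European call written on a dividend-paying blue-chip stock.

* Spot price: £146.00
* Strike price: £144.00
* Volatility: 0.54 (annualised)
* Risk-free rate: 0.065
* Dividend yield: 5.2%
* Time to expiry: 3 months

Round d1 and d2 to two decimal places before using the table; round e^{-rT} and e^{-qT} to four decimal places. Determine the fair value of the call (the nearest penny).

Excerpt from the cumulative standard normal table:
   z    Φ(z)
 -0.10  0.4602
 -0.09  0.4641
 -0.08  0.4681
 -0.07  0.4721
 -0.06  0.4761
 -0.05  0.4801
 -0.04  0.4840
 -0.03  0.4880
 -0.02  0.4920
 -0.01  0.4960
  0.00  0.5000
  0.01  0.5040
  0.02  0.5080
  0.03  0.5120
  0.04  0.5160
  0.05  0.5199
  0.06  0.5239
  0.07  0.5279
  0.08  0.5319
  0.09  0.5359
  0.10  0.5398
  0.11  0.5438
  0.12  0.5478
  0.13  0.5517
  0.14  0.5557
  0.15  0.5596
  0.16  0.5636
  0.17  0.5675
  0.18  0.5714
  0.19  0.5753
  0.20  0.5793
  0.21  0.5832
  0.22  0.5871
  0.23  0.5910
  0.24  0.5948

σ√T = 0.54·√0.25 = 0.2700
d₁ = [ln(146/144) + (0.065 − 0.052 + 0.54²/2)·0.25] / 0.2700 = [0.0138 + 0.0397] / 0.2700 = 0.1981 ≈ 0.20
d₂ = d₁ − σ√T = 0.1981 − 0.2700 = -0.0719 ≈ -0.07
exp(−qT) = exp(−0.052·0.25) = 0.9871;  exp(−rT) = exp(−0.065·0.25) = 0.9839
N(d₁) = N(0.20) = 0.5793;  N(d₂) = N(-0.07) = 0.4721
C = 146·0.9871·0.5793 − 144·0.9839·0.4721 = 83.4867 − 66.8879 = 16.5989

£16.60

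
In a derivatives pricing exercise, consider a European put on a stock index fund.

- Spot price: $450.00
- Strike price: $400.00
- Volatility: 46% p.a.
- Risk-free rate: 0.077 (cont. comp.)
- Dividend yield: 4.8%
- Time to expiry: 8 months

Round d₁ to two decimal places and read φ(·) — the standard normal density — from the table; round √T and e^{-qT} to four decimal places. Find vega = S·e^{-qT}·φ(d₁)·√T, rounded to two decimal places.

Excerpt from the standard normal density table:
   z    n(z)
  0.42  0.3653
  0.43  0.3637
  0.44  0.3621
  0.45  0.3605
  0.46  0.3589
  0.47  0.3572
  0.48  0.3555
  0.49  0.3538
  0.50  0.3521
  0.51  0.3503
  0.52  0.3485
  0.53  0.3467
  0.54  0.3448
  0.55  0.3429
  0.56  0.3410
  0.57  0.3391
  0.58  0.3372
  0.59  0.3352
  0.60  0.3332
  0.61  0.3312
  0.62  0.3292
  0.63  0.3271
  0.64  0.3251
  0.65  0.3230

σ√T = 0.46 × 0.8165 = 0.3756
d₁ = [ln(450/400) + (0.077 − 0.048 + 0.46²/2)·0.6667] / 0.3756 = [0.1178 + 0.0899] / 0.3756 = 0.5529 which rounds to 0.55
√T = √0.6667 = 0.8165
φ(d₁) = φ(0.55) = 0.3429
exp(−qT) = exp(−0.048·0.6667) = 0.9685
vega = S·exp(−qT)·φ(d₁)·√T = 450·0.9685·0.3429·0.8165 = 122.0213

122.02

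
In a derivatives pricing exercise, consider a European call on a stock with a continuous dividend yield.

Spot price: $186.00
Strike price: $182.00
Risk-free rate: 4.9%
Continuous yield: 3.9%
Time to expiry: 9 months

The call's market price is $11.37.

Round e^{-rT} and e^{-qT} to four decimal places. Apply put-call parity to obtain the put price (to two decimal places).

exp(−qT) = exp(−0.039·0.75) = 0.9712;  exp(−rT) = exp(−0.049·0.75) = 0.9639
Put-call parity: C − P = S·e^(−qT) − K·e^(−rT) = 186·0.9712 − 182·0.9639 = 180.6432 − 175.4298 = 5.2134
P = C − (C − P) = 11.37 − (5.2134) = 6.1566

$6.16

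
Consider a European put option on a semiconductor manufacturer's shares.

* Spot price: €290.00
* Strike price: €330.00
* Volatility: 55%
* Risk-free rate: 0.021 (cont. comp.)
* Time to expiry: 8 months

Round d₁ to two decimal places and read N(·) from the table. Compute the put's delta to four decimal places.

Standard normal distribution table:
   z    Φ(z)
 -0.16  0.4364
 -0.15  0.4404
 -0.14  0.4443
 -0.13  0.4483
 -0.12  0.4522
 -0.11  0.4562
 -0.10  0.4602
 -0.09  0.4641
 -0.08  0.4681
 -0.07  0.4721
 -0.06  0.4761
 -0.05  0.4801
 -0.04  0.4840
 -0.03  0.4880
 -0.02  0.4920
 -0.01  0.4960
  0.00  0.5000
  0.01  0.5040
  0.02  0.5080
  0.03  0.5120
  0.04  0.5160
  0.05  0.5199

-0.5120

T = 0.6667;  σ√T = 0.4491
d₁ = [ln(290/330) + (0.021 + ½·0.55²)·0.6667] / (σ√T) = (-0.1292 + 0.1148) / 0.4491 = -0.0320 ≈ -0.03
N(d₁) = N(-0.03) = 0.4880
Δ_put = N(d₁) − 1 = 0.4880 − 1 = -0.5120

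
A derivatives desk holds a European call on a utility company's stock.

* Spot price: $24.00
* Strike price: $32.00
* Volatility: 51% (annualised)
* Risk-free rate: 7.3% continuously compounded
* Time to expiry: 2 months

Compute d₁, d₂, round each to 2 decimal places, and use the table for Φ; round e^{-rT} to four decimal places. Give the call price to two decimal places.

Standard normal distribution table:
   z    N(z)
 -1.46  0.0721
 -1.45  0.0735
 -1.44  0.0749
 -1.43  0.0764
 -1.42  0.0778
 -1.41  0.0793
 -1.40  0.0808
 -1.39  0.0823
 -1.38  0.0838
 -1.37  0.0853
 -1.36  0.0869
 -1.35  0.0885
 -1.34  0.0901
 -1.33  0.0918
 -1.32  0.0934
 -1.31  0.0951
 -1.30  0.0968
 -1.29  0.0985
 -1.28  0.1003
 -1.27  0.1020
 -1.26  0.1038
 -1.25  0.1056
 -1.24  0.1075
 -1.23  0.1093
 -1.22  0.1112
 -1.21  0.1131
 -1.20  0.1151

$0.25

T = 0.1667;  σ√T = 0.2082
d₁ = [ln(24/32) + (0.073 + 0.51²/2)·0.1667] / 0.2082 = [-0.2877 + 0.0338] / 0.2082 = -1.2192 ⇒ -1.22
d₂ = d₁ − σ√T = -1.2192 − 0.2082 = -1.4274 ⇒ -1.43
exp(−rT) = exp(−0.073·0.1667) = 0.9879
C = 24·N(-1.22) − 32·0.9879·N(-1.43) = 24·0.1112 − 32·0.9879·0.0764 = 2.6688 − 2.4152 = 0.2536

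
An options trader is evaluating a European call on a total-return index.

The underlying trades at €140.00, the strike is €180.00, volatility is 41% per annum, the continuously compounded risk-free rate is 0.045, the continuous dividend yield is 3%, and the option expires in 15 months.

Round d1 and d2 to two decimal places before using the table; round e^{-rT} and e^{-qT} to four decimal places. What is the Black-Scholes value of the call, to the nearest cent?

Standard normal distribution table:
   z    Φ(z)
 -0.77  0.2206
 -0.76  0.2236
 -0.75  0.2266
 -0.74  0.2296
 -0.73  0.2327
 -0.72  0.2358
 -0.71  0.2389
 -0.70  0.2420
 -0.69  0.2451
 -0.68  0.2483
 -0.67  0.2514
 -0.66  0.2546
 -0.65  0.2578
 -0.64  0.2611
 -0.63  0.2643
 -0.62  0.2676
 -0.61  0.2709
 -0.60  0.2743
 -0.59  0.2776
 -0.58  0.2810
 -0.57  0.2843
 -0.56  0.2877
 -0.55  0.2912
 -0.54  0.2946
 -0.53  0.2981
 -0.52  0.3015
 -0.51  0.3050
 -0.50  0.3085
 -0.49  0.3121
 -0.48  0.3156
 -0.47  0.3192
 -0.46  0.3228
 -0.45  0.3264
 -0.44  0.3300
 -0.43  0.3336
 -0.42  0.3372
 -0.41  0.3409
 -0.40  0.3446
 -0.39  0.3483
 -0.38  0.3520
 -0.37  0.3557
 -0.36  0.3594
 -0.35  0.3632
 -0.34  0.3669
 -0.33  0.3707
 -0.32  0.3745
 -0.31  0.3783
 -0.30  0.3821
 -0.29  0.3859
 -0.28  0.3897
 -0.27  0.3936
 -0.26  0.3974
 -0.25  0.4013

€13.48

T = 1.25;  σ√T = 0.4584
d₁ = [ln(140/180) + (0.045 − 0.03 + ½·0.41²)·1.25] / (σ√T) = (-0.2513 + 0.1238) / 0.4584 = -0.2781 ≈ -0.28
d₂ = -0.2781 − 0.4584 = -0.7365 ≈ -0.74
e^(−qT) = e^(−0.03·1.25) = 0.9632;  e^(−rT) = e^(−0.045·1.25) = 0.9453
C = 140·0.9632·N(-0.28) − 180·0.9453·N(-0.74) = 140·0.9632·0.3897 − 180·0.9453·0.2296 = 52.5503 − 39.0674 = 13.4829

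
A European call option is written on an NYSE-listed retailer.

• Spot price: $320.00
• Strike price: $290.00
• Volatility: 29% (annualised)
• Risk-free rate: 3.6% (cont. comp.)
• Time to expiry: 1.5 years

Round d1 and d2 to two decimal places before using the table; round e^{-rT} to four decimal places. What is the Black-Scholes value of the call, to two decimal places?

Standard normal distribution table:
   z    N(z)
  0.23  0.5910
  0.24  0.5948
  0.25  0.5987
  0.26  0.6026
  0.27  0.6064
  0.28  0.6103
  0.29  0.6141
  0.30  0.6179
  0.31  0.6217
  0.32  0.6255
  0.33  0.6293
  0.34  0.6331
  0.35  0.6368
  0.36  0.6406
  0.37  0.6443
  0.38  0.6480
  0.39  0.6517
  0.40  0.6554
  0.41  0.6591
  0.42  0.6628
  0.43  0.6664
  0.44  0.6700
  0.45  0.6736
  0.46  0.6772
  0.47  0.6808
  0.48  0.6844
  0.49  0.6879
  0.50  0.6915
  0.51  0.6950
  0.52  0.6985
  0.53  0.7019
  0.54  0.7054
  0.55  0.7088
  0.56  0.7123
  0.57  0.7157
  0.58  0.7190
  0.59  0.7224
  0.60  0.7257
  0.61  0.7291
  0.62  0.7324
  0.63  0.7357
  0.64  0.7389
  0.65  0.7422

$68.82

T = 1.5;  σ√T = 0.3552
d₁ = [ln(320/290) + (0.036 + ½·0.29²)·1.5] / (σ√T) = (0.0984 + 0.1171) / 0.3552 = 0.6068 → 0.61
d₂ = 0.6068 − 0.3552 = 0.2516 → 0.25
exp(−rT) = exp(−0.036·1.5) = 0.9474
N(d₁) = N(0.61) = 0.7291;  N(d₂) = N(0.25) = 0.5987
C = 320·0.7291 − 290·0.9474·0.5987 = 233.3120 − 164.4904 = 68.8216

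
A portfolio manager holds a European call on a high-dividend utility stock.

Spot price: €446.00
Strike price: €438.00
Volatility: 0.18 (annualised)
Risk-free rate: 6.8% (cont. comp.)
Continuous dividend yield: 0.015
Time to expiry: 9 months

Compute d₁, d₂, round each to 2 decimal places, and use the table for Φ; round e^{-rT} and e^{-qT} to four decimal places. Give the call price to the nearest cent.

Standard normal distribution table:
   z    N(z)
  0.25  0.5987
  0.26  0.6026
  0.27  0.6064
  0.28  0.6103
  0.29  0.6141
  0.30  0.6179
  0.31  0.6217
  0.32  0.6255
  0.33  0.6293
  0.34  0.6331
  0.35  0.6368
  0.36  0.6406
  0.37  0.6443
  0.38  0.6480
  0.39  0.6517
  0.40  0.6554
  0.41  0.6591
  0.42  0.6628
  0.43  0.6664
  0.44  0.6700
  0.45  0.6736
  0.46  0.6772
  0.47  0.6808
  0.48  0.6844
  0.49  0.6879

€41.45

σ√T = 0.18 × 0.8660 = 0.1559
d₁ = [ln(446/438) + (0.068 − 0.015 + 0.18²/2)·0.75] / 0.1559 = [0.0181 + 0.0519] / 0.1559 = 0.4491 → 0.45
d₂ = d₁ − σ√T = 0.4491 − 0.1559 = 0.2932 → 0.29
exp(−qT) = exp(−0.015·0.75) = 0.9888;  exp(−rT) = exp(−0.068·0.75) = 0.9503
N(d₁) = N(0.45) = 0.6736;  N(d₂) = N(0.29) = 0.6141
C = 446·0.9888·0.6736 − 438·0.9503·0.6141 = 297.0608 − 255.6077 = 41.4531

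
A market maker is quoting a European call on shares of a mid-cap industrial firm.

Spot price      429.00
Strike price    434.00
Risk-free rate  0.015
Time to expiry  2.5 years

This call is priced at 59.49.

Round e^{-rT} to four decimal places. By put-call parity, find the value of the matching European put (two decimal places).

48.52

e^(−rT) = e^(−0.015·2.5) = 0.9632
Put-call parity: C − P = S − K·e^(−rT) = 429 − 434·0.9632 = 429 − 418.0288 = 10.9712
P = C − (C − P) = 59.49 − (10.9712) = 48.5188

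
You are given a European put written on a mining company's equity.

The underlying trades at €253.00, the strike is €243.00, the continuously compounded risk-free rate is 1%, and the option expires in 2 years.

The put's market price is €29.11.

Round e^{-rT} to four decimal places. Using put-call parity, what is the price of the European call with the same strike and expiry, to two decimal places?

€43.92

e^(−rT) = e^(−0.01·2) = 0.9802
Put-call parity: C − P = S − K·e^(−rT) = 253 − 243·0.9802 = 253 − 238.1886 = 14.8114
C = P + (C − P) = 29.11 + (14.8114) = 43.9214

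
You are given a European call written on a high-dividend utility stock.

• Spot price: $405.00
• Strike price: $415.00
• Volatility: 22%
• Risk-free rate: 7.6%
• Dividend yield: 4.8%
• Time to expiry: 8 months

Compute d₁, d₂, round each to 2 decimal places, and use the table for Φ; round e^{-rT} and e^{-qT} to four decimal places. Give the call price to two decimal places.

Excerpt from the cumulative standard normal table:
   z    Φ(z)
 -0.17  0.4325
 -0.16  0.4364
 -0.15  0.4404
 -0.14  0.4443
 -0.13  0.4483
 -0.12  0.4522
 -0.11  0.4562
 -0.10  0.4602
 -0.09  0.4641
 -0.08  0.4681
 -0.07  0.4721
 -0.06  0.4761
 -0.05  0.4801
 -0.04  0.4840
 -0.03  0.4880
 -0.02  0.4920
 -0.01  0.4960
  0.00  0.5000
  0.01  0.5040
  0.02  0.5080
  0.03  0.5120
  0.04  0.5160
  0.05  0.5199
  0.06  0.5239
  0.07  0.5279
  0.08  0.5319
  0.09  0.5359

$27.10

T = 0.6667;  σ√T = 0.1796
d₁ = [ln(405/415) + (0.076 − 0.048 + 0.22²/2)·0.6667] / 0.1796 = [-0.0244 + 0.0348] / 0.1796 = 0.0579 → 0.06
d₂ = d₁ − σ√T = 0.0579 − 0.1796 = -0.1217 → -0.12
e^(−qT) = e^(−0.048·0.6667) = 0.9685;  e^(−rT) = e^(−0.076·0.6667) = 0.9506
N(d₁) = N(0.06) = 0.5239;  N(d₂) = N(-0.12) = 0.4522
C = 405·0.9685·0.5239 − 415·0.9506·0.4522 = 205.4958 − 178.3924 = 27.1034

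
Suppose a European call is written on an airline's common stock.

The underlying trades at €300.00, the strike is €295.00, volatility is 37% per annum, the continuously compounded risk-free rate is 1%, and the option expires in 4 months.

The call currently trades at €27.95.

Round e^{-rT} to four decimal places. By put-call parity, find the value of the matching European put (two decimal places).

e^(−rT) = e^(−0.01·0.3333) = 0.9967
Put-call parity: C − P = S − K·e^(−rT) = 300 − 295·0.9967 = 300 − 294.0265 = 5.9735
P = C − (C − P) = 27.95 − (5.9735) = 21.9765

€21.98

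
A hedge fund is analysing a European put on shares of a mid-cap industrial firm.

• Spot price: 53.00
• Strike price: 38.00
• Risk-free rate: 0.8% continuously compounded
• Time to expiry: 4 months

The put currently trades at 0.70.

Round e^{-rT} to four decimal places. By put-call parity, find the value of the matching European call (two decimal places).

e^(−rT) = e^(−0.008·0.3333) = 0.9973
Put-call parity: C − P = S − K·e^(−rT) = 53 − 38·0.9973 = 53 − 37.8974 = 15.1026
C = P + (C − P) = 0.70 + (15.1026) = 15.8026

15.80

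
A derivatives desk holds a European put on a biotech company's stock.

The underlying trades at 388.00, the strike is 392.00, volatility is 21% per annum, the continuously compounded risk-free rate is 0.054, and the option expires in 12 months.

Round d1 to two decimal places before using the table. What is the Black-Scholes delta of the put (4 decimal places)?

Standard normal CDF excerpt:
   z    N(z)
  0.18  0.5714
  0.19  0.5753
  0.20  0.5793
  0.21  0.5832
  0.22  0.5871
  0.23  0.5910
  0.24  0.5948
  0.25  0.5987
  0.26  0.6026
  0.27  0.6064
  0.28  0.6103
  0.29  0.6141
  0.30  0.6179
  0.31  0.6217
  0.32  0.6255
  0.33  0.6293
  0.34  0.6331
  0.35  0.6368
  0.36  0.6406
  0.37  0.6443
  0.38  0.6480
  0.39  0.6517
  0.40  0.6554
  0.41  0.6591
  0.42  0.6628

T = 1;  σ√T = 0.2100
ln(S/K) + (r + σ²/2)T = ln(388/392) + (0.054 + 0.21²/2)·1 = -0.0103 + 0.0760 = 0.0658
d₁ = 0.0658 / 0.2100 = 0.3133 which rounds to 0.31
N(d₁) = N(0.31) = 0.6217
Δ_put = N(d₁) − 1 = 0.6217 − 1 = -0.3783

-0.3783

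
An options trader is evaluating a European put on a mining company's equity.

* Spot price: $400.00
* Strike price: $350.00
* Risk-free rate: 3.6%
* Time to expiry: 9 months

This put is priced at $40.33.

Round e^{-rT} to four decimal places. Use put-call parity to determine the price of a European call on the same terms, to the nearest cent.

e^(−rT) = e^(−0.036·0.75) = 0.9734
Put-call parity: C − P = S − K·e^(−rT) = 400 − 350·0.9734 = 400 − 340.6900 = 59.3100
C = P + (C − P) = 40.33 + (59.3100) = 99.6400

$99.64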